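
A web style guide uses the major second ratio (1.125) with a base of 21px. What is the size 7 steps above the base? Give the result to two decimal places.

47.89px

Each step on a modular scale multiplies by the ratio, so the size n steps from the base is base × ratioⁿ.
21.0 × 1.125⁷ = 21.0 × 2.28070 ≈ 47.89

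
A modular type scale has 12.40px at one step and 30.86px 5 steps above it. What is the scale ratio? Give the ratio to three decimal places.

The ratio satisfies 12.40 × r⁵ = 30.86, so r = (30.86 / 12.40)^(1/5).
r = 2.4887^(1/5) ≈ 1.2000

1.200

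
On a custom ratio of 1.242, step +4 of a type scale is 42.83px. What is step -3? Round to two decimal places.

9.40px

42.83 ÷ 1.242⁷ = 42.83 ÷ 4.55881 ≈ 9.395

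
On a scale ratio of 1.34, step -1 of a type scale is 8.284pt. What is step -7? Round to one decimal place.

8.284 ÷ 1.34⁶ = 8.284 ÷ 5.78934 ≈ 1.431

1.4pt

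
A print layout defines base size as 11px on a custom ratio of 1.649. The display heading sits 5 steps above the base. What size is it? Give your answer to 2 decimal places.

134.12px

11.0 × 1.649⁵ = 11.0 × 12.19280 ≈ 134.12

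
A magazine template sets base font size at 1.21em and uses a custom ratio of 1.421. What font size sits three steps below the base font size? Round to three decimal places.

0.422em

A modular type scale is a geometric sequence: sizeₙ = base × rⁿ.
1.21 ÷ 1.421³ = 1.21 ÷ 2.86934 ≈ 0.422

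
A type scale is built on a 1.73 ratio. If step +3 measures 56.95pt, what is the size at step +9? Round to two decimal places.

The gap is 9 − (3) = 6 steps, so the factor is 1.73^6.
56.95 × 1.73⁶ = 56.95 × 26.80875 ≈ 1526.759

1526.76pt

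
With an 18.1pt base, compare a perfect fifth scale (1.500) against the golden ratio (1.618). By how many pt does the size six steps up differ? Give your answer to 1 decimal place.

Perfect fifth: 18.1 × 1.500⁶ = 206.170pt
Golden ratio: 18.1 × 1.618⁶ = 324.750pt
Difference: 324.750 − 206.170 = 118.580pt

118.6pt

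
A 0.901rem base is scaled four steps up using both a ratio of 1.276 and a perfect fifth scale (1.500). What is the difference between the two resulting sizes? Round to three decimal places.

At 1.276: 0.901 × 1.276⁴ = 2.38851rem
Perfect fifth: 0.901 × 1.500⁴ = 4.56131rem
Difference: 4.56131 − 2.38851 = 2.17280rem

2.173rem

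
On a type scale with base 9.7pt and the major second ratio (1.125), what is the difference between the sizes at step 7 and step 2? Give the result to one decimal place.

9.8pt

Step 2: 9.7 × 1.125² = 12.277pt
Step 7: 9.7 × 1.125⁷ = 22.123pt
Difference: 22.123 − 12.277 = 9.846pt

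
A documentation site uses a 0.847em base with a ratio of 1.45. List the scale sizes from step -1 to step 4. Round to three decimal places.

0.584em, 0.847em, 1.228em, 1.781em, 2.582em, 3.744em

Step -1: 0.847 ÷ 1.45 = 0.584
Step 0: 0.847em
Step 1: 0.847 × 1.45 = 1.228
Step 2: 0.847 × 1.45² = 1.781
Step 3: 0.847 × 1.45³ = 2.582
Step 4: 0.847 × 1.45⁴ = 3.744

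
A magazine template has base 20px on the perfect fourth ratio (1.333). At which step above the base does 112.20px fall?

1.333ⁿ = 112.20 / 20 = 5.6100
n = ln(5.6100) / ln(1.333) = 1.7246 / 0.2874 ≈ 6.00

6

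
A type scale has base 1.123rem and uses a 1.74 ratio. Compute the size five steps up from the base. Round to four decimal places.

Each step on a modular scale multiplies by the ratio, so the size n steps from the base is base × ratioⁿ.
1.123 × 1.74⁵ = 1.123 × 15.94947 ≈ 17.9113

17.9113rem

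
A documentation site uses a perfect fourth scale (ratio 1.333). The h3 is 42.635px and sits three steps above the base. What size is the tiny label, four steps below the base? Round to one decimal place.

Moving from step +3 to step -4 is 7 steps down, so divide by r⁷.
42.635 ÷ 1.333⁷ = 42.635 ÷ 7.47844 ≈ 5.701

5.7px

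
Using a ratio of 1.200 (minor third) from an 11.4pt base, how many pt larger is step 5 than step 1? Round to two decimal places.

14.69pt

Step 1: 11.4 × 1.200 = 13.6800pt
Step 5: 11.4 × 1.200⁵ = 28.3668pt
Difference: 28.3668 − 13.6800 = 14.6868pt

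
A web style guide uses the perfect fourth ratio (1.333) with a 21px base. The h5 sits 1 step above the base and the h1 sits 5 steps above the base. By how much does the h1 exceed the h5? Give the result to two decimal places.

60.39px

Step 1: 21.0 × 1.333 = 27.9930px
Step 5: 21.0 × 1.333⁵ = 88.3833px
Difference: 88.3833 − 27.9930 = 60.3903px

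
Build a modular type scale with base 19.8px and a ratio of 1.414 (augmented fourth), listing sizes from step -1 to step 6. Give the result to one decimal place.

Step -1: 19.8 ÷ 1.414 = 14.0
Step 0: 19.8px
Step 1: 19.8 × 1.414 = 28.0
Step 2: 19.8 × 1.414² = 39.6
Step 3: 19.8 × 1.414³ = 56.0
Step 4: 19.8 × 1.414⁴ = 79.2
Step 5: 19.8 × 1.414⁵ = 111.9
Step 6: 19.8 × 1.414⁶ = 158.3

14.0px, 19.8px, 28.0px, 39.6px, 56.0px, 79.2px, 111.9px, 158.3px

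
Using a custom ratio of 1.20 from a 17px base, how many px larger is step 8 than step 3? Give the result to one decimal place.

Step 3: 17.0 × 1.20³ = 29.376px
Step 8: 17.0 × 1.20⁸ = 73.097px
Difference: 73.097 − 29.376 = 43.721px

43.7px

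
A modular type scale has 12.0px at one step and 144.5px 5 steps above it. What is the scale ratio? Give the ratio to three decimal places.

1.645

r⁵ = 144.5 / 12.0, so r = (144.5/12.0)^(1/5).
r = 12.0417^(1/5) ≈ 1.6449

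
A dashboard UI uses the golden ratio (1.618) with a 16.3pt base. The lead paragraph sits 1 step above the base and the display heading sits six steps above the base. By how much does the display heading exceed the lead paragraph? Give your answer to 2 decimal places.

266.08pt

Step 1: 16.3 × 1.618 = 26.3734pt
Step 6: 16.3 × 1.618⁶ = 292.4548pt
Difference: 292.4548 − 26.3734 = 266.0814pt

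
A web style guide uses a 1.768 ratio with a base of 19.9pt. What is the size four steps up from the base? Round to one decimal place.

19.9 × 1.768⁴ = 19.9 × 9.77078 ≈ 194.44

194.4pt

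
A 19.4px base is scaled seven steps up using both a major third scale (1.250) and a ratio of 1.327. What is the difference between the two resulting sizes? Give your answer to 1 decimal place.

Major third: 19.4 × 1.250⁷ = 92.506px
At 1.327: 19.4 × 1.327⁷ = 140.572px
Difference: 140.572 − 92.506 = 48.066px

48.1px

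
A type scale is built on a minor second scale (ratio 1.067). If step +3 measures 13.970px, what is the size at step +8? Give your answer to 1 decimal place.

Moving from step +3 to step +8 is 5 steps up, so multiply by r⁵.
13.970 × 1.067⁵ = 13.970 × 1.38300 ≈ 19.321

19.3px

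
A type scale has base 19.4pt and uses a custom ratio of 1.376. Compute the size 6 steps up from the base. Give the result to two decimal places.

19.4 × 1.376⁶ = 19.4 × 6.78751 ≈ 131.68

131.68pt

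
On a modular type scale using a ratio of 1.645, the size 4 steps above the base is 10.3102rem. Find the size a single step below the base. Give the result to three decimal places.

10.3102 ÷ 1.645⁵ = 10.3102 ÷ 12.04563 ≈ 0.856

0.856rem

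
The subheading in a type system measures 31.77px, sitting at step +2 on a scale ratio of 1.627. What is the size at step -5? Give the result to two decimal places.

Moving from step +2 to step -5 is 7 steps down, so divide by r⁷.
31.77 ÷ 1.627⁷ = 31.77 ÷ 30.17956 ≈ 1.053

1.05px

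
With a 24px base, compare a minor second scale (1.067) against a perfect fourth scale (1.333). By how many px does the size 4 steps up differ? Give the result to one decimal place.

44.7px

Minor second: 24.0 × 1.067⁴ = 31.108px
Perfect fourth: 24.0 × 1.333⁴ = 75.776px
Difference: 75.776 − 31.108 = 44.668px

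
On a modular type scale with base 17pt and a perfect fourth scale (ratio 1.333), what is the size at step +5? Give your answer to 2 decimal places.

Each step on a modular scale multiplies by the ratio, so the size n steps from the base is base × ratioⁿ.
17.0 × 1.333⁵ = 17.0 × 4.20873 ≈ 71.55

71.55pt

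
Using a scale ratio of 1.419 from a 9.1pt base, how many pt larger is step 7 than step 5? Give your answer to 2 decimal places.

53.06pt

Step 5: 9.1 × 1.419⁵ = 52.3544pt
Step 7: 9.1 × 1.419⁷ = 105.4188pt
Difference: 105.4188 − 52.3544 = 53.0644pt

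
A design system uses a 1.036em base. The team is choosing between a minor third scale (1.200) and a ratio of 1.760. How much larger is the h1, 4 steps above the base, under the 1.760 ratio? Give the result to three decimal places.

7.792em

Minor third: 1.036 × 1.200⁴ = 2.14825em
At 1.760: 1.036 × 1.760⁴ = 9.94055em
Difference: 9.94055 − 2.14825 = 7.79230em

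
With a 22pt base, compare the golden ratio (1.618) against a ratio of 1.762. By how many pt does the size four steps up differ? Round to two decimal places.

Golden ratio: 22.0 × 1.618⁴ = 150.7776pt
At 1.762: 22.0 × 1.762⁴ = 212.0539pt
Difference: 212.0539 − 150.7776 = 61.2763pt

61.28pt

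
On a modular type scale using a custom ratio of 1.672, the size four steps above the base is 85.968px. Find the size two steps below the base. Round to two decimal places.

3.93px

Moving from step +4 to step -2 is 6 steps down, so divide by r⁶.
85.968 ÷ 1.672⁶ = 85.968 ÷ 21.84830 ≈ 3.935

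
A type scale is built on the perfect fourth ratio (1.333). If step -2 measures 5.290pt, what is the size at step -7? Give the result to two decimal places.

Moving from step -2 to step -7 is 5 steps down, so divide by r⁵.
5.290 ÷ 1.333⁵ = 5.290 ÷ 4.20873 ≈ 1.257

1.26pt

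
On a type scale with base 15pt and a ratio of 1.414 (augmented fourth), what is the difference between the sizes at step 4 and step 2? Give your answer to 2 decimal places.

Step 2: 15.0 × 1.414² = 29.9909pt
Step 4: 15.0 × 1.414⁴ = 59.9638pt
Difference: 59.9638 − 29.9909 = 29.9729pt

29.97pt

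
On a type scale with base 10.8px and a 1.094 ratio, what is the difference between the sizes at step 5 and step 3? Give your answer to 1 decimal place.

2.8px

Step 3: 10.8 × 1.094³ = 14.141px
Step 5: 10.8 × 1.094⁵ = 16.924px
Difference: 16.924 − 14.141 = 2.783px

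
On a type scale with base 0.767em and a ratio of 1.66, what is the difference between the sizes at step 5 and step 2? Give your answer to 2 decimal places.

Step 2: 0.767 × 1.66² = 2.1135em
Step 5: 0.767 × 1.66⁵ = 9.6680em
Difference: 9.6680 − 2.1135 = 7.5545em

7.55em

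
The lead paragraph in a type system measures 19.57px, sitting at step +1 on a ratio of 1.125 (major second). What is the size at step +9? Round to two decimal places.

19.57 × 1.125⁸ = 19.57 × 2.56578 ≈ 50.212

50.21px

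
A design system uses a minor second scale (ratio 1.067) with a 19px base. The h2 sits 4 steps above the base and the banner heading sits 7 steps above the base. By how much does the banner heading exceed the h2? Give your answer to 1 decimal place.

5.3px

Step 4: 19.0 × 1.067⁴ = 24.627px
Step 7: 19.0 × 1.067⁷ = 29.916px
Difference: 29.916 − 24.627 = 5.289px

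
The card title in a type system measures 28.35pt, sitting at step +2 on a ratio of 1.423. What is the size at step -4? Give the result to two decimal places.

3.41pt

28.35 ÷ 1.423⁶ = 28.35 ÷ 8.30289 ≈ 3.414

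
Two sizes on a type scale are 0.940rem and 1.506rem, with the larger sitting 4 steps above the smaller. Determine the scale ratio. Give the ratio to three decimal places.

r⁴ = 1.506 / 0.940, so r = (1.506/0.940)^(1/4).
r = 1.6021^(1/4) ≈ 1.1251

1.125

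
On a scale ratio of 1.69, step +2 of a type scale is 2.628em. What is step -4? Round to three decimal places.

Moving from step +2 to step -4 is 6 steps down, so divide by r⁶.
2.628 ÷ 1.69⁶ = 2.628 ÷ 23.29809 ≈ 0.113

0.113em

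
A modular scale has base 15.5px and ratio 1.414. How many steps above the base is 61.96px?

1.414ⁿ = 61.96 / 15.5 = 3.9974
n = ln(3.9974) / ln(1.414) = 1.3856 / 0.3464 ≈ 4.00

4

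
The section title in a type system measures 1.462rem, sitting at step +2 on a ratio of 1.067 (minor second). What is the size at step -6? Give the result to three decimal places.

0.870rem

1.462 ÷ 1.067⁸ = 1.462 ÷ 1.68002 ≈ 0.870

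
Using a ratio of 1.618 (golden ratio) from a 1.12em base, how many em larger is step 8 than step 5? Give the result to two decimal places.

40.19em

Step 5: 1.12 × 1.618⁵ = 12.4197em
Step 8: 1.12 × 1.618⁸ = 52.6073em
Difference: 52.6073 − 12.4197 = 40.1876em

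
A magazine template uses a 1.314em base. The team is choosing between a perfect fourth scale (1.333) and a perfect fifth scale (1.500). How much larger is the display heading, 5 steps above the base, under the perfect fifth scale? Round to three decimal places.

4.448em

Perfect fourth: 1.314 × 1.333⁵ = 5.53027em
Perfect fifth: 1.314 × 1.500⁵ = 9.97819em
Difference: 9.97819 − 5.53027 = 4.44792em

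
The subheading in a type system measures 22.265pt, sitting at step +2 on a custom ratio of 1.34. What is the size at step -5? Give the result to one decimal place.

2.9pt

22.265 ÷ 1.34⁷ = 22.265 ÷ 7.75771 ≈ 2.870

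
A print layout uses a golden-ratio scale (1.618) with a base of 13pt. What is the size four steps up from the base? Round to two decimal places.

A modular type scale is a geometric sequence: sizeₙ = base × rⁿ.
13.0 × 1.618⁴ = 13.0 × 6.85353 ≈ 89.10

89.10pt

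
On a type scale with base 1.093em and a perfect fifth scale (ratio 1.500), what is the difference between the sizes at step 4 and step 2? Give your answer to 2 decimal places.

3.07em

Step 2: 1.093 × 1.500² = 2.4592em
Step 4: 1.093 × 1.500⁴ = 5.5333em
Difference: 5.5333 − 2.4592 = 3.0741em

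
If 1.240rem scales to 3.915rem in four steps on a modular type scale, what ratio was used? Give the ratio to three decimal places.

1.333

r⁴ = 3.915 / 1.240, so r = (3.915/1.240)^(1/4).
r = 3.1573^(1/4) ≈ 1.3330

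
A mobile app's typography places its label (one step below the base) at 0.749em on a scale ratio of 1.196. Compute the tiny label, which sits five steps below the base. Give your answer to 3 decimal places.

0.749 ÷ 1.196⁴ = 0.749 ÷ 2.04609 ≈ 0.366

0.366em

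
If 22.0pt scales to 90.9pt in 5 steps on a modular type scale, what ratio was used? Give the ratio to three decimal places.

The ratio satisfies 22.0 × r⁵ = 90.9, so r = (90.9 / 22.0)^(1/5).
r = 4.1318^(1/5) ≈ 1.3281

1.328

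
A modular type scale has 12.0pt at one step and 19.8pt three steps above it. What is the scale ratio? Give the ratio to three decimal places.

1.182

The ratio satisfies 12.0 × r³ = 19.8, so r = (19.8 / 12.0)^(1/3).
r = 1.6500^(1/3) ≈ 1.1817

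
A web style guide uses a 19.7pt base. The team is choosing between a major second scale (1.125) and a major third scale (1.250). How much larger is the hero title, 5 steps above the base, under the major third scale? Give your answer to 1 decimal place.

Major second: 19.7 × 1.125⁵ = 35.500pt
Major third: 19.7 × 1.250⁵ = 60.120pt
Difference: 60.120 − 35.500 = 24.620pt

24.6pt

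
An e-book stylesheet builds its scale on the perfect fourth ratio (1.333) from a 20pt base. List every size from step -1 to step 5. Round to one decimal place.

Step -1: 20.0 ÷ 1.333 = 15.0
Step 0: 20pt
Step 1: 20.0 × 1.333 = 26.7
Step 2: 20.0 × 1.333² = 35.5
Step 3: 20.0 × 1.333³ = 47.4
Step 4: 20.0 × 1.333⁴ = 63.1
Step 5: 20.0 × 1.333⁵ = 84.2

15.0pt, 20.0pt, 26.7pt, 35.5pt, 47.4pt, 63.1pt, 84.2pt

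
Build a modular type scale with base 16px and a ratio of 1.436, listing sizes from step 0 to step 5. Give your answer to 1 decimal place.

16.0px, 23.0px, 33.0px, 47.4px, 68.0px, 97.7px

Step 0: 16px
Step 1: 16.0 × 1.436 = 23.0
Step 2: 16.0 × 1.436² = 33.0
Step 3: 16.0 × 1.436³ = 47.4
Step 4: 16.0 × 1.436⁴ = 68.0
Step 5: 16.0 × 1.436⁵ = 97.7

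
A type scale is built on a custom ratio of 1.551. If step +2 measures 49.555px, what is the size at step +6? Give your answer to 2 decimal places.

49.555 × 1.551⁴ = 49.555 × 5.78692 ≈ 286.771

286.77px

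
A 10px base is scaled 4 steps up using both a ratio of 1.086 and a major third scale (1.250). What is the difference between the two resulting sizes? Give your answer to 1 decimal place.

10.5px

At 1.086: 10.0 × 1.086⁴ = 13.910px
Major third: 10.0 × 1.250⁴ = 24.414px
Difference: 24.414 − 13.910 = 10.504px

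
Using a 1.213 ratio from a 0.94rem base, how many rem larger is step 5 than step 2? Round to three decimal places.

Step 2: 0.94 × 1.213² = 1.38309rem
Step 5: 0.94 × 1.213⁵ = 2.46849rem
Difference: 2.46849 − 1.38309 = 1.08540rem

1.085rem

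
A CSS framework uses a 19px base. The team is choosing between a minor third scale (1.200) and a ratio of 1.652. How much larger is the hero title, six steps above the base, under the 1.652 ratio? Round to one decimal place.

Minor third: 19.0 × 1.200⁶ = 56.734px
At 1.652: 19.0 × 1.652⁶ = 386.201px
Difference: 386.201 − 56.734 = 329.467px

329.5px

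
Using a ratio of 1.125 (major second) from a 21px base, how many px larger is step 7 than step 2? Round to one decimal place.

21.3px

Step 2: 21.0 × 1.125² = 26.578px
Step 7: 21.0 × 1.125⁷ = 47.895px
Difference: 47.895 − 26.578 = 21.317px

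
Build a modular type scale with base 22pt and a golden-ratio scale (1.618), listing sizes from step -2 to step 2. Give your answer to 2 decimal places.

Step -2: 22.0 ÷ 1.618² = 8.40
Step -1: 22.0 ÷ 1.618 = 13.60
Step 0: 22pt
Step 1: 22.0 × 1.618 = 35.60
Step 2: 22.0 × 1.618² = 57.59

8.40pt, 13.60pt, 22.00pt, 35.60pt, 57.59pt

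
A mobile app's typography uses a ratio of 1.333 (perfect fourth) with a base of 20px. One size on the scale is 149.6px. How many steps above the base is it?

7

1.333ⁿ = 149.6 / 20 = 7.4800
n = ln(7.4800) / ln(1.333) = 2.0122 / 0.2874 ≈ 7.00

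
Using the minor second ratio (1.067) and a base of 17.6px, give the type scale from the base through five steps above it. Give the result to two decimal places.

Step 0: 17.6px
Step 1: 17.6 × 1.067 = 18.78
Step 2: 17.6 × 1.067² = 20.04
Step 3: 17.6 × 1.067³ = 21.38
Step 4: 17.6 × 1.067⁴ = 22.81
Step 5: 17.6 × 1.067⁵ = 24.34

17.60px, 18.78px, 20.04px, 21.38px, 22.81px, 24.34px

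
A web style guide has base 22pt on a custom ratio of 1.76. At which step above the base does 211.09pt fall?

1.76ⁿ = 211.09 / 22 = 9.5950
n = ln(9.5950) / ln(1.76) = 2.2612 / 0.5653 ≈ 4.00

4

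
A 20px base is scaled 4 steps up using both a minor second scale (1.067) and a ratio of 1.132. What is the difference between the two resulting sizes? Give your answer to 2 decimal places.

Minor second: 20.0 × 1.067⁴ = 25.9231px
At 1.132: 20.0 × 1.132⁴ = 32.8409px
Difference: 32.8409 − 25.9231 = 6.9178px

6.92px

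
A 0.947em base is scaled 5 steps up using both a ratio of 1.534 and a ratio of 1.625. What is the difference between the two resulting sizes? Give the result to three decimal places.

At 1.534: 0.947 × 1.534⁵ = 8.04409em
At 1.625: 0.947 × 1.625⁵ = 10.73042em
Difference: 10.73042 − 8.04409 = 2.68633em

2.686em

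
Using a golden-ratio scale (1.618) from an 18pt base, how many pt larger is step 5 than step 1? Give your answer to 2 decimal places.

170.48pt

Step 1: 18.0 × 1.618 = 29.1240pt
Step 5: 18.0 × 1.618⁵ = 199.6021pt
Difference: 199.6021 − 29.1240 = 170.4781pt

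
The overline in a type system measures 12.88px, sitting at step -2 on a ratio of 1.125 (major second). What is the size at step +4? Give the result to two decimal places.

12.88 × 1.125⁶ = 12.88 × 2.02729 ≈ 26.111

26.11px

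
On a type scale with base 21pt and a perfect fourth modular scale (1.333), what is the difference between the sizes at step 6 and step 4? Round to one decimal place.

Step 4: 21.0 × 1.333⁴ = 66.304pt
Step 6: 21.0 × 1.333⁶ = 117.815pt
Difference: 117.815 − 66.304 = 51.511pt

51.5pt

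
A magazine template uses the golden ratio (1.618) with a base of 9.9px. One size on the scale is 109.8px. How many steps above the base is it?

1.618ⁿ = 109.8 / 9.9 = 11.0909
n = ln(11.0909) / ln(1.618) = 2.4061 / 0.4812 ≈ 5.00

5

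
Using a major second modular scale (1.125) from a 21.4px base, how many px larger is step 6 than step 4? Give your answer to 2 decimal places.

9.11px

Step 4: 21.4 × 1.125⁴ = 34.2787px
Step 6: 21.4 × 1.125⁶ = 43.3839px
Difference: 43.3839 − 34.2787 = 9.1052px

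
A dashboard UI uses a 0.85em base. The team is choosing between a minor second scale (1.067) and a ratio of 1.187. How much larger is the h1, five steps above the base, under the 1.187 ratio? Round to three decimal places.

Minor second: 0.85 × 1.067⁵ = 1.17555em
At 1.187: 0.85 × 1.187⁵ = 2.00296em
Difference: 2.00296 − 1.17555 = 0.82741em

0.827em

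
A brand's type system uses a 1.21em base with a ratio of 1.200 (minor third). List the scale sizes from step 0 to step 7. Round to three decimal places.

Step 0: 1.21em
Step 1: 1.21 × 1.200 = 1.452
Step 2: 1.21 × 1.200² = 1.742
Step 3: 1.21 × 1.200³ = 2.091
Step 4: 1.21 × 1.200⁴ = 2.509
Step 5: 1.21 × 1.200⁵ = 3.011
Step 6: 1.21 × 1.200⁶ = 3.613
Step 7: 1.21 × 1.200⁷ = 4.336

1.210em, 1.452em, 1.742em, 2.091em, 2.509em, 3.011em, 3.613em, 4.336em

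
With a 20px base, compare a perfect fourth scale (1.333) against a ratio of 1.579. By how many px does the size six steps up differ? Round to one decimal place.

Perfect fourth: 20.0 × 1.333⁶ = 112.205px
At 1.579: 20.0 × 1.579⁶ = 309.972px
Difference: 309.972 − 112.205 = 197.767px

197.8px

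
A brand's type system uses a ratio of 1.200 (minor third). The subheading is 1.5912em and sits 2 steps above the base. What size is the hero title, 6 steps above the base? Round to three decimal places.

1.5912 × 1.200⁴ = 1.5912 × 2.07360 ≈ 3.300

3.300em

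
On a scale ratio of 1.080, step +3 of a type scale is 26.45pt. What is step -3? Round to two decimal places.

16.67pt

26.45 ÷ 1.080⁶ = 26.45 ÷ 1.58687 ≈ 16.668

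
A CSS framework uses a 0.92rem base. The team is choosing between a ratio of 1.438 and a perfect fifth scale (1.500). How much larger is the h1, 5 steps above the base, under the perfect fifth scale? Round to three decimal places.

1.329rem

At 1.438: 0.92 × 1.438⁵ = 5.65695rem
Perfect fifth: 0.92 × 1.500⁵ = 6.98625rem
Difference: 6.98625 − 5.65695 = 1.32930rem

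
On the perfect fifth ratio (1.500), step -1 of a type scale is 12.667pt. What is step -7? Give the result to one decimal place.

Moving from step -1 to step -7 is 6 steps down, so divide by r⁶.
12.667 ÷ 1.500⁶ = 12.667 ÷ 11.39062 ≈ 1.112

1.1pt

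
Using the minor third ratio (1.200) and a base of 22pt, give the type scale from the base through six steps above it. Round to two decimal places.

Step 0: 22pt
Step 1: 22.0 × 1.200 = 26.40
Step 2: 22.0 × 1.200² = 31.68
Step 3: 22.0 × 1.200³ = 38.02
Step 4: 22.0 × 1.200⁴ = 45.62
Step 5: 22.0 × 1.200⁵ = 54.74
Step 6: 22.0 × 1.200⁶ = 65.69

22.00pt, 26.40pt, 31.68pt, 38.02pt, 45.62pt, 54.74pt, 65.69pt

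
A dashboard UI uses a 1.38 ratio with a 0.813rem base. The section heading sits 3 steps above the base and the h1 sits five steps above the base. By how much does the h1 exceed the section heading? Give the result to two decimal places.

1.93rem

Step 3: 0.813 × 1.38³ = 2.1366rem
Step 5: 0.813 × 1.38⁵ = 4.0690rem
Difference: 4.0690 − 2.1366 = 1.9324rem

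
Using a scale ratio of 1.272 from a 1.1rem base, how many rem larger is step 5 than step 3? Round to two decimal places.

1.40rem

Step 3: 1.1 × 1.272³ = 2.2639rem
Step 5: 1.1 × 1.272⁵ = 3.6629rem
Difference: 3.6629 − 2.2639 = 1.3990rem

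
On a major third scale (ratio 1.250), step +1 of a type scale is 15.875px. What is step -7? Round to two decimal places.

Moving from step +1 to step -7 is 8 steps down, so divide by r⁸.
15.875 ÷ 1.250⁸ = 15.875 ÷ 5.96046 ≈ 2.663

2.66px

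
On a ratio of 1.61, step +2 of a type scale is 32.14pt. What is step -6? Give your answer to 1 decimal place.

0.7pt

32.14 ÷ 1.61⁸ = 32.14 ÷ 45.14472 ≈ 0.712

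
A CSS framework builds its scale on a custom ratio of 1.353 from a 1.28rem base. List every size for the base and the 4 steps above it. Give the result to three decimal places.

1.280rem, 1.732rem, 2.343rem, 3.170rem, 4.289rem

Step 0: 1.28rem
Step 1: 1.28 × 1.353 = 1.732
Step 2: 1.28 × 1.353² = 2.343
Step 3: 1.28 × 1.353³ = 3.170
Step 4: 1.28 × 1.353⁴ = 4.289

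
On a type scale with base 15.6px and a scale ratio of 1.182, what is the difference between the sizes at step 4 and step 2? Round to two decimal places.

Step 2: 15.6 × 1.182² = 21.7951px
Step 4: 15.6 × 1.182⁴ = 30.4505px
Difference: 30.4505 − 21.7951 = 8.6554px

8.66px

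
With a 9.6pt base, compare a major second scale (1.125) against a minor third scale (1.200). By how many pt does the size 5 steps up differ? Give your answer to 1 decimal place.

Major second: 9.6 × 1.125⁵ = 17.300pt
Minor third: 9.6 × 1.200⁵ = 23.888pt
Difference: 23.888 − 17.300 = 6.588pt

6.6pt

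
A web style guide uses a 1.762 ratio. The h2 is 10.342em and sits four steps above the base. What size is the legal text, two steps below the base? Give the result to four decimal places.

10.342 ÷ 1.762⁶ = 10.342 ÷ 29.92509 ≈ 0.3456

0.3456em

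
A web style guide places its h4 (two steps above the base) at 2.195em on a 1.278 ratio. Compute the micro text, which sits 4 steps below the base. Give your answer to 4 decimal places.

0.5038em

2.195 ÷ 1.278⁶ = 2.195 ÷ 4.35698 ≈ 0.5038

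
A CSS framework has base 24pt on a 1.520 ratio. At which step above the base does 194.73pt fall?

5

1.520ⁿ = 194.73 / 24 = 8.1137
n = ln(8.1137) / ln(1.520) = 2.0936 / 0.4187 ≈ 5.00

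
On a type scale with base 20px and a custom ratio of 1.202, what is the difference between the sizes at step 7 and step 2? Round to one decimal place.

43.6px

Step 2: 20.0 × 1.202² = 28.896px
Step 7: 20.0 × 1.202⁷ = 72.504px
Difference: 72.504 − 28.896 = 43.608px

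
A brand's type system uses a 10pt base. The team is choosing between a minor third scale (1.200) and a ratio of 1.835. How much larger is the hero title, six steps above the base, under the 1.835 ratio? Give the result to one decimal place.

351.9pt

Minor third: 10.0 × 1.200⁶ = 29.860pt
At 1.835: 10.0 × 1.835⁶ = 381.783pt
Difference: 381.783 − 29.860 = 351.923pt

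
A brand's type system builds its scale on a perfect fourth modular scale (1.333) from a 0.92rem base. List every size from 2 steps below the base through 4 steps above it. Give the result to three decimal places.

0.518rem, 0.690rem, 0.920rem, 1.226rem, 1.635rem, 2.179rem, 2.905rem

Step -2: 0.92 ÷ 1.333² = 0.518
Step -1: 0.92 ÷ 1.333 = 0.690
Step 0: 0.92rem
Step 1: 0.92 × 1.333 = 1.226
Step 2: 0.92 × 1.333² = 1.635
Step 3: 0.92 × 1.333³ = 2.179
Step 4: 0.92 × 1.333⁴ = 2.905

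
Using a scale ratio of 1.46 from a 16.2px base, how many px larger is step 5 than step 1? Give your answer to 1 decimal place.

Step 1: 16.2 × 1.46 = 23.652px
Step 5: 16.2 × 1.46⁵ = 107.468px
Difference: 107.468 − 23.652 = 83.816px

83.8px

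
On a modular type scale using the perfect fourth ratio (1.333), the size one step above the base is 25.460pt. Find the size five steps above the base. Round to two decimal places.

80.39pt

The gap is 5 − (1) = 4 steps, so the factor is 1.333^4.
25.460 × 1.333⁴ = 25.460 × 3.15733 ≈ 80.386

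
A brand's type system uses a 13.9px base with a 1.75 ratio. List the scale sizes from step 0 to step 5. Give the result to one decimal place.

Step 0: 13.9px
Step 1: 13.9 × 1.75 = 24.3
Step 2: 13.9 × 1.75² = 42.6
Step 3: 13.9 × 1.75³ = 74.5
Step 4: 13.9 × 1.75⁴ = 130.4
Step 5: 13.9 × 1.75⁵ = 228.1

13.9px, 24.3px, 42.6px, 74.5px, 130.4px, 228.1px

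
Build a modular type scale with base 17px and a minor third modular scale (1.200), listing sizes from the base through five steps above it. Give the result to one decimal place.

Step 0: 17px
Step 1: 17.0 × 1.200 = 20.4
Step 2: 17.0 × 1.200² = 24.5
Step 3: 17.0 × 1.200³ = 29.4
Step 4: 17.0 × 1.200⁴ = 35.3
Step 5: 17.0 × 1.200⁵ = 42.3

17.0px, 20.4px, 24.5px, 29.4px, 35.3px, 42.3px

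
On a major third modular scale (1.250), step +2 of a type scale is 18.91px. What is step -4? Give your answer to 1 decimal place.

5.0px

18.91 ÷ 1.250⁶ = 18.91 ÷ 3.81470 ≈ 4.957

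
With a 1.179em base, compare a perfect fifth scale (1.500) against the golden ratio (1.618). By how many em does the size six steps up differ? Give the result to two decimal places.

7.72em

Perfect fifth: 1.179 × 1.500⁶ = 13.4295em
Golden ratio: 1.179 × 1.618⁶ = 21.1536em
Difference: 21.1536 − 13.4295 = 7.7241em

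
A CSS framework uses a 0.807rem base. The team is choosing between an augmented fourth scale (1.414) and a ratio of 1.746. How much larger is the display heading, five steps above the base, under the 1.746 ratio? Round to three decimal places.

8.533rem

Augmented fourth: 0.807 × 1.414⁵ = 4.56164rem
At 1.746: 0.807 × 1.746⁵ = 13.09468rem
Difference: 13.09468 − 4.56164 = 8.53304rem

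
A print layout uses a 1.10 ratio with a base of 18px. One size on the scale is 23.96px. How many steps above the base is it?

3

1.10ⁿ = 23.96 / 18 = 1.3311
n = ln(1.3311) / ln(1.10) = 0.2860 / 0.0953 ≈ 3.00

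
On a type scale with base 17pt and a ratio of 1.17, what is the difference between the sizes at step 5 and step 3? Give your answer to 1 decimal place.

10.0pt

Step 3: 17.0 × 1.17³ = 27.227pt
Step 5: 17.0 × 1.17⁵ = 37.272pt
Difference: 37.272 − 27.227 = 10.045pt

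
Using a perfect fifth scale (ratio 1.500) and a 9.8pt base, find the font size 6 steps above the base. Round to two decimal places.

111.63pt

Every step multiplies by the scale ratio.
9.8 × 1.500⁶ = 9.8 × 11.39062 ≈ 111.63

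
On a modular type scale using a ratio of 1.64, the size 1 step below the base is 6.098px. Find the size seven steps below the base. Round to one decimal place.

0.3px

6.098 ÷ 1.64⁶ = 6.098 ÷ 19.45643 ≈ 0.313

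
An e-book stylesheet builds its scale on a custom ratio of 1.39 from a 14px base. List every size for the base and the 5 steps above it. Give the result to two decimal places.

14.00px, 19.46px, 27.05px, 37.60px, 52.26px, 72.64px

Step 0: 14px
Step 1: 14.0 × 1.39 = 19.46
Step 2: 14.0 × 1.39² = 27.05
Step 3: 14.0 × 1.39³ = 37.60
Step 4: 14.0 × 1.39⁴ = 52.26
Step 5: 14.0 × 1.39⁵ = 72.64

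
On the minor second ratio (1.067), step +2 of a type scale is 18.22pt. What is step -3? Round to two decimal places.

Moving from step +2 to step -3 is 5 steps down, so divide by r⁵.
18.22 ÷ 1.067⁵ = 18.22 ÷ 1.38300 ≈ 13.174

13.17pt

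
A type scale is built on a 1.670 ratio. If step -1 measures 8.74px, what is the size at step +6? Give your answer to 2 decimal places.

316.61px

The gap is 6 − (-1) = 7 steps, so the factor is 1.670^7.
8.74 × 1.670⁷ = 8.74 × 36.22558 ≈ 316.612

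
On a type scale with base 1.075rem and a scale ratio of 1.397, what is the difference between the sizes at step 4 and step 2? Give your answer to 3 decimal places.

Step 2: 1.075 × 1.397² = 2.09798rem
Step 4: 1.075 × 1.397⁴ = 4.09444rem
Difference: 4.09444 − 2.09798 = 1.99646rem

1.996rem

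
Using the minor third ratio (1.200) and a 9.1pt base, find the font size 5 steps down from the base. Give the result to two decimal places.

3.66pt

9.1 ÷ 1.200⁵ = 9.1 ÷ 2.48832 ≈ 3.66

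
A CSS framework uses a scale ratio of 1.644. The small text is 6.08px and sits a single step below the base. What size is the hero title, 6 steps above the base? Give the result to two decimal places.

The gap is 6 − (-1) = 7 steps, so the factor is 1.644^7.
6.08 × 1.644⁷ = 6.08 × 32.45732 ≈ 197.341

197.34px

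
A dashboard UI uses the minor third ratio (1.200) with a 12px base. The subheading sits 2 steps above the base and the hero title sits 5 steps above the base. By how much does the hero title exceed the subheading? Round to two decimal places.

Step 2: 12.0 × 1.200² = 17.2800px
Step 5: 12.0 × 1.200⁵ = 29.8598px
Difference: 29.8598 − 17.2800 = 12.5798px

12.58px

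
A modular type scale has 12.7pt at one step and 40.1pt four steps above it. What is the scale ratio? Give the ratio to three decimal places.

1.333

The ratio satisfies 12.7 × r⁴ = 40.1, so r = (40.1 / 12.7)^(1/4).
r = 3.1575^(1/4) ≈ 1.3330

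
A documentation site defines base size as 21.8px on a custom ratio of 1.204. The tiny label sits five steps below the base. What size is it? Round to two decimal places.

21.8 ÷ 1.204⁵ = 21.8 ÷ 2.53007 ≈ 8.62

8.62px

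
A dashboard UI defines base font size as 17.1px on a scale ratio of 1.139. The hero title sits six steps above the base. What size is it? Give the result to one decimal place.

17.1 × 1.139⁶ = 17.1 × 2.18345 ≈ 37.34

37.3px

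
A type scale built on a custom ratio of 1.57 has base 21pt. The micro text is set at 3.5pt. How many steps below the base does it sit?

4

1.57ⁿ = 21 / 3.5 = 6.0000
n = ln(6.0000) / ln(1.57) = 1.7918 / 0.4511 ≈ 3.97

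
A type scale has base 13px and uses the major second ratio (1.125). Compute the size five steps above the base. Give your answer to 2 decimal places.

Every step multiplies by the scale ratio.
13.0 × 1.125⁵ = 13.0 × 1.80203 ≈ 23.43

23.43px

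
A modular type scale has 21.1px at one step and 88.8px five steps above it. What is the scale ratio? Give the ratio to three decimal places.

The ratio satisfies 21.1 × r⁵ = 88.8, so r = (88.8 / 21.1)^(1/5).
r = 4.2085^(1/5) ≈ 1.3330

1.333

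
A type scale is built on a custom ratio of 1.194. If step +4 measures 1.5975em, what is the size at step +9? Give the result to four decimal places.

Moving from step +4 to step +9 is 5 steps up, so multiply by r⁵.
1.5975 × 1.194⁵ = 1.5975 × 2.42673 ≈ 3.8767

3.8767em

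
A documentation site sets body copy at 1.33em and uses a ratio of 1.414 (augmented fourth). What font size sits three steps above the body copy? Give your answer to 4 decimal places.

1.33 × 1.414³ = 1.33 × 2.82715 ≈ 3.7601

3.7601em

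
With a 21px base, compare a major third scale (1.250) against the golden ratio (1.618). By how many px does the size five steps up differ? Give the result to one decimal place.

168.8px

Major third: 21.0 × 1.250⁵ = 64.087px
Golden ratio: 21.0 × 1.618⁵ = 232.869px
Difference: 232.869 − 64.087 = 168.782px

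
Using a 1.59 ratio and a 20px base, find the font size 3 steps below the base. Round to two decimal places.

A modular type scale is a geometric sequence: sizeₙ = base × rⁿ.
20.0 ÷ 1.59³ = 20.0 ÷ 4.01968 ≈ 4.98

4.98px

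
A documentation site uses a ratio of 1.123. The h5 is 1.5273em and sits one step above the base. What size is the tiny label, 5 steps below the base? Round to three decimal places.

1.5273 ÷ 1.123⁶ = 1.5273 ÷ 2.00576 ≈ 0.761

0.761em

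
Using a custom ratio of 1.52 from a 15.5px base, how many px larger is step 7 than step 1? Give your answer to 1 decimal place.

267.0px

Step 1: 15.5 × 1.52 = 23.560px
Step 7: 15.5 × 1.52⁷ = 290.561px
Difference: 290.561 − 23.560 = 267.001px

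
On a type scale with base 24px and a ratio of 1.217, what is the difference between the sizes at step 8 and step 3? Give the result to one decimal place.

Step 3: 24.0 × 1.217³ = 43.260px
Step 8: 24.0 × 1.217⁸ = 115.488px
Difference: 115.488 − 43.260 = 72.228px

72.2px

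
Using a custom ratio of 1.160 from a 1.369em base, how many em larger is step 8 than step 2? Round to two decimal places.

2.65em

Step 2: 1.369 × 1.160² = 1.8421em
Step 8: 1.369 × 1.160⁸ = 4.4881em
Difference: 4.4881 − 1.8421 = 2.6460em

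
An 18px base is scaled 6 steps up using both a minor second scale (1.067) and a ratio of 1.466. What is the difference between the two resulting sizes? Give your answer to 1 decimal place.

152.1px

Minor second: 18.0 × 1.067⁶ = 26.562px
At 1.466: 18.0 × 1.466⁶ = 178.680px
Difference: 178.680 − 26.562 = 152.118px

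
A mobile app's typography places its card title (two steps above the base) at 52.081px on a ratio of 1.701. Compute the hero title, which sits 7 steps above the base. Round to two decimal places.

52.081 × 1.701⁵ = 52.081 × 14.24038 ≈ 741.653

741.65px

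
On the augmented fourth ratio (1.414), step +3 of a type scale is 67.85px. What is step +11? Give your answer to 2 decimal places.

67.85 × 1.414⁸ = 67.85 × 15.98068 ≈ 1084.289

1084.29px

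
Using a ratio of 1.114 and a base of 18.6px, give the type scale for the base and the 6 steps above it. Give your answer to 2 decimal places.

Step 0: 18.6px
Step 1: 18.6 × 1.114 = 20.72
Step 2: 18.6 × 1.114² = 23.08
Step 3: 18.6 × 1.114³ = 25.71
Step 4: 18.6 × 1.114⁴ = 28.65
Step 5: 18.6 × 1.114⁵ = 31.91
Step 6: 18.6 × 1.114⁶ = 35.55

18.60px, 20.72px, 23.08px, 25.71px, 28.65px, 31.91px, 35.55px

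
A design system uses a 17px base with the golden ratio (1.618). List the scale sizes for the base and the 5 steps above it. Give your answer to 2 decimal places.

17.00px, 27.51px, 44.50px, 72.01px, 116.51px, 188.51px

Step 0: 17px
Step 1: 17.0 × 1.618 = 27.51
Step 2: 17.0 × 1.618² = 44.50
Step 3: 17.0 × 1.618³ = 72.01
Step 4: 17.0 × 1.618⁴ = 116.51
Step 5: 17.0 × 1.618⁵ = 188.51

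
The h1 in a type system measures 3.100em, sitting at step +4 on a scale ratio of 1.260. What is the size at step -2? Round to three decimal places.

3.100 ÷ 1.260⁶ = 3.100 ÷ 4.00150 ≈ 0.775

0.775em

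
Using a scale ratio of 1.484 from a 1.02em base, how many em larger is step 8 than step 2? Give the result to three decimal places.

21.746em

Step 2: 1.02 × 1.484² = 2.24630em
Step 8: 1.02 × 1.484⁸ = 23.99227em
Difference: 23.99227 − 2.24630 = 21.74597em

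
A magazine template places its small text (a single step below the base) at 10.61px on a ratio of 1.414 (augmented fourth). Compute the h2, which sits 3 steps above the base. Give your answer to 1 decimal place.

42.4px

Moving from step -1 to step +3 is 4 steps up, so multiply by r⁴.
10.61 × 1.414⁴ = 10.61 × 3.99758 ≈ 42.414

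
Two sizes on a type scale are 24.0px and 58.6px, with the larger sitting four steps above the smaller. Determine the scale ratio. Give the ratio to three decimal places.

1.250

The ratio satisfies 24.0 × r⁴ = 58.6, so r = (58.6 / 24.0)^(1/4).
r = 2.4417^(1/4) ≈ 1.2500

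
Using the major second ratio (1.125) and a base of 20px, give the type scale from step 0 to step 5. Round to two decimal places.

20.00px, 22.50px, 25.31px, 28.48px, 32.04px, 36.04px

Step 0: 20px
Step 1: 20.0 × 1.125 = 22.50
Step 2: 20.0 × 1.125² = 25.31
Step 3: 20.0 × 1.125³ = 28.48
Step 4: 20.0 × 1.125⁴ = 32.04
Step 5: 20.0 × 1.125⁵ = 36.04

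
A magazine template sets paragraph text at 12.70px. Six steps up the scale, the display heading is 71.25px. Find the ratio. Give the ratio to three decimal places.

1.333

The ratio satisfies 12.70 × r⁶ = 71.25, so r = (71.25 / 12.70)^(1/6).
r = 5.6102^(1/6) ≈ 1.3330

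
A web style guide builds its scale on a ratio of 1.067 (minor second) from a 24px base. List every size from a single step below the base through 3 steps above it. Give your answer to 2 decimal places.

22.49px, 24.00px, 25.61px, 27.32px, 29.15px

Step -1: 24.0 ÷ 1.067 = 22.49
Step 0: 24px
Step 1: 24.0 × 1.067 = 25.61
Step 2: 24.0 × 1.067² = 27.32
Step 3: 24.0 × 1.067³ = 29.15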